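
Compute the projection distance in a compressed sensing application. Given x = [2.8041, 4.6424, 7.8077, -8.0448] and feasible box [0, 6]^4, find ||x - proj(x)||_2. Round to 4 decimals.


Project each component onto [0, 6].
clip(2.8041) = 2.8041, clip(4.6424) = 4.6424, clip(7.8077) = 6.0, clip(-8.0448) = 0.0
Projection = [2.8041, 4.6424, 6.0, 0.0]
Squared diffs: [0.0, 0.0, 3.2678, 64.7188]
Distance = sqrt(67.9866) = 8.2454


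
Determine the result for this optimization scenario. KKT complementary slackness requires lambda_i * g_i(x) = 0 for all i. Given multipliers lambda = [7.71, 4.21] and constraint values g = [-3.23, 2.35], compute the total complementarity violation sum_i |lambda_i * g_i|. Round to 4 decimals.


KKT complementary slackness check:
lambda_1 * g_1 = 7.71 * -3.23 = -24.9033
lambda_2 * g_2 = 4.21 * 2.35 = 9.8935
Total violation = 24.9033 + 9.8935 = 34.7968


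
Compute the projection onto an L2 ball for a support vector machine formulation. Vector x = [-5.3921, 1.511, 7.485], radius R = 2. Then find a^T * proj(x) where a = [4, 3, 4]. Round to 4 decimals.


Step 1: Compute ||x|| (intermediates to 6 decimals).
||x|| = sqrt((-5.3921)^2 + 1.511^2 + 7.485^2) = 9.347892
Step 2: Project.
Since ||x|| > R, scale = R/||x|| = 2/9.347892 = 0.213952, proj(x) = scale * x
proj(x) = [-1.153651, 0.323281, 1.601431]
Step 3: Dot product.
a^T * proj(x) = 4*(-1.153651) + 3*0.323281 + 4*1.601431 = 2.761


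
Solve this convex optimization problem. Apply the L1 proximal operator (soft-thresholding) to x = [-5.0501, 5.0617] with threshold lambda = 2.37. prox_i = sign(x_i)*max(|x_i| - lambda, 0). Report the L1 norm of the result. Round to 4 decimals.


Soft-thresholding with lambda = 2.37:
prox(-5.0501) = sign(-5.0501)*max(|-5.0501| - 2.37, 0) = -2.6801
prox(5.0617) = sign(5.0617)*max(|5.0617| - 2.37, 0) = 2.6917
prox(x) = [-2.6801, 2.6917]
||prox(x)||_1 = 2.6801 + 2.6917 = 5.3718


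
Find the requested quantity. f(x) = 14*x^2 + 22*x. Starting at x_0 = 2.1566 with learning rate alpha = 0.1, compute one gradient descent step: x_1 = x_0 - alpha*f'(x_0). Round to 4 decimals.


We compute the gradient at x_0 and apply the update.
f'(x) = 28*x + 22
f'(2.1566) = 28*2.1566 + 22 = 82.3848
x_1 = 2.1566 - 0.1*82.3848 = -6.0819


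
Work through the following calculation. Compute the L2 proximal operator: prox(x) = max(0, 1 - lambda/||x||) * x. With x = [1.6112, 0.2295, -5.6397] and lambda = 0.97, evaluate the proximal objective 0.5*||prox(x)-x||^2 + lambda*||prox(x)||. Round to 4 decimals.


Step 1: Compute ||x||.
||x|| = 5.8698
Step 2: Compute scaling factor.
scale = max(0, 1 - 0.97/5.8698) = 0.8347
Step 3: prox(x) = [1.3449, 0.1916, -4.7077]
||prox(x)|| = 4.8998
Step 4: Proximal objective.
0.5*||prox-x||^2 = 0.4705
lambda*||prox|| = 4.7528
Total = 5.2233


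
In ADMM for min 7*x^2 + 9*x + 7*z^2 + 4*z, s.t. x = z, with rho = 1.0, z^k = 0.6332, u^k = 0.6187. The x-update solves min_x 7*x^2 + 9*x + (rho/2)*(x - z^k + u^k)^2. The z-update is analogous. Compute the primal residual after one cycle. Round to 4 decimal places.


ADMM iteration with rho = 1.0, z^k = 0.6332, u^k = 0.6187
Step 1: x-update.
Minimize 7*x^2 + 9*x + (1.0/2)*(x - 0.6332 + 0.6187)^2
FOC: (2*7 + 1.0)*x = -9 + 1.0*(0.6332 - 0.6187)
x^{k+1} = -0.599
Step 2: z-update.
Minimize 7*z^2 + 4*z + (1.0/2)*(-0.599 - z + 0.6187)^2
FOC: (2*7 + 1.0)*z = -4 + 1.0*(-0.599 + 0.6187)
z^{k+1} = -0.2654
Step 3: u-update.
u^{k+1} = 0.6187 - 0.599 + 0.2654 = 0.285
Step 4: Primal residual = |-0.599 + 0.2654| = 0.3337


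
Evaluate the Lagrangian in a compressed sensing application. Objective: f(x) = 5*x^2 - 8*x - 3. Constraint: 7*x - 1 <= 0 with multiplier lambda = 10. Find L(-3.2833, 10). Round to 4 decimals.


Step 1: Evaluate f(x).
f(-3.2833) = 5*(-3.2833)^2 - 8*(-3.2833) - 3 = 77.1667
Step 2: Evaluate g(x).
g(-3.2833) = 7*-3.2833 - 1 = -23.9831
Step 3: Compute Lagrangian.
L = 77.1667 + 10*-23.9831 = -162.6643


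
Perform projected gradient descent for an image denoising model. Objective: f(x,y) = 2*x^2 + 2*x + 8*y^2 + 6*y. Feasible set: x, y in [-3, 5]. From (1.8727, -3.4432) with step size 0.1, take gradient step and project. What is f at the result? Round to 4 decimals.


Step 1: Compute gradient at (1.8727, -3.4432).
grad_x = 2*2*1.8727 + 2 = 9.4908
grad_y = 2*8*-3.4432 + 6 = -49.0912
Step 2: Gradient step.
x_raw = 1.8727 - 0.1*9.4908 = 0.9236
y_raw = -3.4432 - 0.1*-49.0912 = 1.4659
Step 3: Project onto [-3, 5].
x_proj = clip(0.9236) = 0.9236
y_proj = clip(1.4659) = 1.4659
Step 4: Evaluate f.
f(0.9236, 1.4659) = 29.5403


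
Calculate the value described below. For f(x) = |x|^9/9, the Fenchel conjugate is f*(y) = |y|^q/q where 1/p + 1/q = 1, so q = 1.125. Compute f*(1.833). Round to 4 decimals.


The conjugate exponent q satisfies 1/p + 1/q = 1.
p = 9, so q = 9/(9 - 1) = 1.125
|y|^q = 1.833^1.125 = 1.9772
f*(1.833) = 1.9772 / 1.125 = 1.7575


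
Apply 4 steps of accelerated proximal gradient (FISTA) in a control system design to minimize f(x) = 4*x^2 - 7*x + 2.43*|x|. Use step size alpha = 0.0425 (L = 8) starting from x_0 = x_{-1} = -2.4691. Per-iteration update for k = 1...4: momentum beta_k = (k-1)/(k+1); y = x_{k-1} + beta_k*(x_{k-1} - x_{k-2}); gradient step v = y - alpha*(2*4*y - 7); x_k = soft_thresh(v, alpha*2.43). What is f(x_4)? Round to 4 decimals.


FISTA on f(x) = 4*x^2 - 7*x + 2.43*|x|
L = 8, alpha = 0.0425
Iteration 1: beta = 0.0, y = -2.4691 + 0.0*(-2.4691 + 2.4691) = -2.4691
  grad(y) = -26.7528, v = y - alpha*grad = -1.3321
  prox(v) = soft_thresh(-1.3321, 0.1033) = -1.2288
Iteration 2: beta = 0.3333, y = -1.2288 + 0.3333*(-1.2288 + 2.4691) = -0.8154
  grad(y) = -13.5233, v = y - alpha*grad = -0.2407
  prox(v) = soft_thresh(-0.2407, 0.1033) = -0.1374
Iteration 3: beta = 0.5, y = -0.1374 + 0.5*(-0.1374 + 1.2288) = 0.4083
  grad(y) = -3.7334, v = y - alpha*grad = 0.567
  prox(v) = soft_thresh(0.567, 0.1033) = 0.4637
Iteration 4: beta = 0.6, y = 0.4637 + 0.6*(0.4637 + 0.1374) = 0.8244
  grad(y) = -0.4049, v = y - alpha*grad = 0.8416
  prox(v) = soft_thresh(0.8416, 0.1033) = 0.7383
f(x_4) = 4*0.7383^2 - 7*0.7383 + 2.43*|0.7383| = -1.1937


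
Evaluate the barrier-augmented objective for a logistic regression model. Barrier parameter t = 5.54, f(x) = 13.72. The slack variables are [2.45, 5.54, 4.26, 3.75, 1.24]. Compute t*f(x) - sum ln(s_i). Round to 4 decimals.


Step 1: Compute log-barrier.
ln values: [0.8961, 1.712, 1.4493, 1.3218, 0.2151]
phi = -(0.8961 + 1.712 + 1.4493 + 1.3218 + 0.2151) = -5.5942
Step 2: Compute augmented objective.
t*f(x) = 5.54*13.72 = 76.0088
Total = 76.0088 - 5.5942 = 70.4146


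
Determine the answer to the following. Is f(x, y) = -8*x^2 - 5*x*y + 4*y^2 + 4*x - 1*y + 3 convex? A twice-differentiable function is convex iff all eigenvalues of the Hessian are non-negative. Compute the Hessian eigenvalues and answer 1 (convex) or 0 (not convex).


The Hessian of f(x,y) = -8*x^2 - 5*x*y + 4*y^2 + 4*x - 1*y + 3 is:
H = [[-16, -5], [-5, 8]]
Trace = -16 + 8 = -8
Determinant = -16*8 - (-5)^2 = -153
Discriminant = (-8)^2 - 4*-153 = 676.0
Eigenvalues: lambda_1 = -17.0, lambda_2 = 9.0
The function is not convex.

0


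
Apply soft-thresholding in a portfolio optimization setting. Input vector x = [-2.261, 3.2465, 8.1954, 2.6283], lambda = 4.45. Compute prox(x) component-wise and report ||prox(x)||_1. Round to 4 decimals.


Soft-thresholding with lambda = 4.45:
prox(-2.261) = sign(-2.261)*max(|-2.261| - 4.45, 0) = 0.0
prox(3.2465) = sign(3.2465)*max(|3.2465| - 4.45, 0) = 0.0
prox(8.1954) = sign(8.1954)*max(|8.1954| - 4.45, 0) = 3.7454
prox(2.6283) = sign(2.6283)*max(|2.6283| - 4.45, 0) = 0.0
prox(x) = [0.0, 0.0, 3.7454, 0.0]
||prox(x)||_1 = 0.0 + 0.0 + 3.7454 + 0.0 = 3.7454


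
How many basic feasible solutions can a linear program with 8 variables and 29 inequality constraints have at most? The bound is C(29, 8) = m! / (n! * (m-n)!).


Each vertex corresponds to some choice of n active constraints out of m, so the number of vertices is at most C(m, n) = m! / (n!(m-n)!).
m = 29, n = 8
Numerator: 29 * 28 * 27 * 26 * 25 * 24 * 23 * 22
Denominator: 8! = 40320
C(29, 8) = 4292145


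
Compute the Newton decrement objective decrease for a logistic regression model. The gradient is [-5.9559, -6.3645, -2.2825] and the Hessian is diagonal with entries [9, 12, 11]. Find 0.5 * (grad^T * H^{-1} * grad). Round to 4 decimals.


Step 1: H is diagonal, so H^(-1) * g = [-0.6618, -0.5304, -0.2075].
Step 2: g^T H^(-1) g = sum_i g_i^2 / H_ii
  = (-5.9559)^2/9 + (-6.3645)^2/12 + (-2.2825)^2/11
  = 3.9414 + 3.3756 + 0.4736 = 7.7906
Step 3: Objective decrease = 0.5 * g^T H^(-1) g = 3.8953


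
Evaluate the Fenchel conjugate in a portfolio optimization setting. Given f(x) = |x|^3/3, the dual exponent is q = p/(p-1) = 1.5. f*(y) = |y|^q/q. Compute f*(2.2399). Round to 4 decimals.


The conjugate exponent q satisfies 1/p + 1/q = 1.
p = 3, so q = 3/(3 - 1) = 1.5
|y|^q = 2.2399^1.5 = 3.3523
f*(2.2399) = 3.3523 / 1.5 = 2.2349


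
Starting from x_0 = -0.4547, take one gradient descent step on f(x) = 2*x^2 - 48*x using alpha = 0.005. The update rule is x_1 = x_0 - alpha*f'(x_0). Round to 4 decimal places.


We compute the gradient at x_0 and apply the update.
f'(x) = 4*x - 48
f'(-0.4547) = 4*-0.4547 - 48 = -49.8188
x_1 = -0.4547 - 0.005*-49.8188 = -0.2056


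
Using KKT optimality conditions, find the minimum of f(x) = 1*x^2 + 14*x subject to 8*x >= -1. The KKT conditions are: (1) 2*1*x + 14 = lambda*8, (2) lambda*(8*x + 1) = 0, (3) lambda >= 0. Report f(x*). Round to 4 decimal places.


Step 1: Try lambda = 0 (constraint inactive).
x_unc = -14/(2*1) = -7.0
Check: 8*-7.0 = -56.0 < -1 -- violated!
Step 2: Constraint must be active: 8*x = -1
x* = -1/8 = -0.125
lambda = (2*1*(-0.125) + 14)/8 = 1.7188
Step 3: Compute optimal value.
f(x*) = 1*(-0.125)^2 + 14*(-0.125) = -1.7344


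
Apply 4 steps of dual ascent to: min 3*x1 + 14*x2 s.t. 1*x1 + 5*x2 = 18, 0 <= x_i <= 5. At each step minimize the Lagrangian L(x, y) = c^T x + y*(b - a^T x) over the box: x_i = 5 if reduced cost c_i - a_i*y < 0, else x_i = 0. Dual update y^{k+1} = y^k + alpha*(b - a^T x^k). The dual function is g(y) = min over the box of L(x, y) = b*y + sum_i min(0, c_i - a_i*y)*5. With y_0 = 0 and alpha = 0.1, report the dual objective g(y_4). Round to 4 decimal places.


Dual ascent for LP: min 3*x1 + 14*x2, 1*x1 + 5*x2 = 18, 0 <= x_i <= 5
Step 1: y^k = 0.0, reduced costs: (3.0, 14.0)
  x^k = (0.0, 0.0), subgradient = b - a^T x = 18.0
  y^{k+1} = 0.0 + 0.1*18.0 = 1.8
Step 2: y^k = 1.8, reduced costs: (1.2, 5.0)
  x^k = (0.0, 0.0), subgradient = b - a^T x = 18.0
  y^{k+1} = 1.8 + 0.1*18.0 = 3.6
Step 3: y^k = 3.6, reduced costs: (-0.6, -4.0)
  x^k = (5.0, 5.0), subgradient = b - a^T x = -12.0
  y^{k+1} = 3.6 + 0.1*-12.0 = 2.4
Step 4: y^k = 2.4, reduced costs: (0.6, 2.0)
  x^k = (0.0, 0.0), subgradient = b - a^T x = 18.0
  y^{k+1} = 2.4 + 0.1*18.0 = 4.2
Dual objective at y_4 = 4.2: reduced costs (-1.2, -7.0), box minimizer x = (5.0, 5.0)
g(y_4) = b*y + (c1 - a1*y)*x1 + (c2 - a2*y)*x2 = 18*4.2 + (-1.2)*5.0 + (-7.0)*5.0 = 75.6 - 6.0 - 35.0 = 34.6


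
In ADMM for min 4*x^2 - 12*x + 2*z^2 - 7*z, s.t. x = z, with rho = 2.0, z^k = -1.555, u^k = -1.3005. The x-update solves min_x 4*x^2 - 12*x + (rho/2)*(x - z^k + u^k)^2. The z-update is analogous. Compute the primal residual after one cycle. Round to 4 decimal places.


ADMM iteration with rho = 2.0, z^k = -1.555, u^k = -1.3005
Step 1: x-update.
Minimize 4*x^2 - 12*x + (2.0/2)*(x + 1.555 - 1.3005)^2
FOC: (2*4 + 2.0)*x = 12 + 2.0*(-1.555 + 1.3005)
x^{k+1} = 1.1491
Step 2: z-update.
Minimize 2*z^2 - 7*z + (2.0/2)*(1.1491 - z - 1.3005)^2
FOC: (2*2 + 2.0)*z = 7 + 2.0*(1.1491 - 1.3005)
z^{k+1} = 1.1162
Step 3: u-update.
u^{k+1} = -1.3005 + 1.1491 - 1.1162 = -1.2676
Step 4: Primal residual = |1.1491 - 1.1162| = 0.0329


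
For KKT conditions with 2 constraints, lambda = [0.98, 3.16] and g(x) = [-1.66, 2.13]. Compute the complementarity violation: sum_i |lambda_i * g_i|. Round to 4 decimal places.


KKT complementary slackness check:
lambda_1 * g_1 = 0.98 * -1.66 = -1.6268
lambda_2 * g_2 = 3.16 * 2.13 = 6.7308
Total violation = 1.6268 + 6.7308 = 8.3576


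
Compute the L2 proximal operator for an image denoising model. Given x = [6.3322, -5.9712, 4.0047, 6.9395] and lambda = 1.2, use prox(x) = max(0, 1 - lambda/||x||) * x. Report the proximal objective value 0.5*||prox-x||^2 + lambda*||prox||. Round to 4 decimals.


Step 1: Compute ||x||.
||x|| = 11.8299
Step 2: Compute scaling factor.
scale = max(0, 1 - 1.2/11.8299) = 0.8986
Step 3: prox(x) = [5.6899, -5.3655, 3.5985, 6.2356]
||prox(x)|| = 10.6299
Step 4: Proximal objective.
0.5*||prox-x||^2 = 0.72
lambda*||prox|| = 12.7559
Total = 13.4759


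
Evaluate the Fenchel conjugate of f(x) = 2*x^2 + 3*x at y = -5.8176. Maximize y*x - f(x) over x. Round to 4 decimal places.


f*(y) = sup_x {y*x - a*x^2 - b*x} = sup_x {(y-b)*x - a*x^2}
FOC: (y - b) - 2a*x = 0 => x* = (y - b)/(2a)
x* = (-5.8176 - 3)/(2*2) = -2.2044
f*(-5.8176) = (y-b)^2/(4a) = (-5.8176 - 3)^2/(4*2)
= 77.7501/8 = 9.7188


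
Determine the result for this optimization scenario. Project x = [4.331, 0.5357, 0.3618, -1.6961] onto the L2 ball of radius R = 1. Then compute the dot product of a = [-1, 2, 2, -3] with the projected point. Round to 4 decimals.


Step 1: Compute ||x|| (intermediates to 6 decimals).
||x|| = sqrt(4.331^2 + 0.5357^2 + 0.3618^2 + (-1.6961)^2) = 4.695976
Step 2: Project.
Since ||x|| > R, scale = R/||x|| = 1/4.695976 = 0.212948, proj(x) = scale * x
proj(x) = [0.922278, 0.114076, 0.077045, -0.361181]
Step 3: Dot product.
a^T * proj(x) = -1*0.922278 + 2*0.114076 + 2*0.077045 - 3*(-0.361181) = 0.5435


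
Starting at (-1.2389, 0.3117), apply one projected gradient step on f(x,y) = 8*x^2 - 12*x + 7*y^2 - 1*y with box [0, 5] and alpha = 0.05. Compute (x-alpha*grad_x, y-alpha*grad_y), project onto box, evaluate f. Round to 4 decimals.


Step 1: Compute gradient at (-1.2389, 0.3117).
grad_x = 2*8*-1.2389 - 12 = -31.8224
grad_y = 2*7*0.3117 - 1 = 3.3638
Step 2: Gradient step.
x_raw = -1.2389 - 0.05*-31.8224 = 0.3522
y_raw = 0.3117 - 0.05*3.3638 = 0.1435
Step 3: Project onto [0, 5].
x_proj = clip(0.3522) = 0.3522
y_proj = clip(0.1435) = 0.1435
Step 4: Evaluate f.
f(0.3522, 0.1435) = -3.2335


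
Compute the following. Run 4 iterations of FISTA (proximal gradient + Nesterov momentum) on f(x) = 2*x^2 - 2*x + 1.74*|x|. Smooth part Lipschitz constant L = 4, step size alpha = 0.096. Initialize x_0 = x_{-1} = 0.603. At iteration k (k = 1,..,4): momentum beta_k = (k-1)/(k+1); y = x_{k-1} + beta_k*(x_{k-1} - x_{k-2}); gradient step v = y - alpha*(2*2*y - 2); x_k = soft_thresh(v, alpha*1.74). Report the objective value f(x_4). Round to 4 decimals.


FISTA on f(x) = 2*x^2 - 2*x + 1.74*|x|
L = 4, alpha = 0.096
Iteration 1: beta = 0.0, y = 0.603 + 0.0*(0.603 - 0.603) = 0.603
  grad(y) = 0.412, v = y - alpha*grad = 0.5634
  prox(v) = soft_thresh(0.5634, 0.167) = 0.3964
Iteration 2: beta = 0.3333, y = 0.3964 + 0.3333*(0.3964 - 0.603) = 0.3275
  grad(y) = -0.6898, v = y - alpha*grad = 0.3938
  prox(v) = soft_thresh(0.3938, 0.167) = 0.2267
Iteration 3: beta = 0.5, y = 0.2267 + 0.5*(0.2267 - 0.3964) = 0.1419
  grad(y) = -1.4325, v = y - alpha*grad = 0.2794
  prox(v) = soft_thresh(0.2794, 0.167) = 0.1124
Iteration 4: beta = 0.6, y = 0.1124 + 0.6*(0.1124 - 0.2267) = 0.0437
  grad(y) = -1.825, v = y - alpha*grad = 0.2189
  prox(v) = soft_thresh(0.2189, 0.167) = 0.0519
f(x_4) = 2*0.0519^2 - 2*0.0519 + 1.74*|0.0519| = -0.0081


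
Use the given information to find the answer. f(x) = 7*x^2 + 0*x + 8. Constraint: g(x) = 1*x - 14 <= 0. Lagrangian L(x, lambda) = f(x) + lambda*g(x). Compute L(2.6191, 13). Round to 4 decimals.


Step 1: Evaluate f(x).
f(2.6191) = 7*2.6191^2 + 0*2.6191 + 8 = 56.0178
Step 2: Evaluate g(x).
g(2.6191) = 1*2.6191 - 14 = -11.3809
Step 3: Compute Lagrangian.
L = 56.0178 + 13*-11.3809 = -91.9339


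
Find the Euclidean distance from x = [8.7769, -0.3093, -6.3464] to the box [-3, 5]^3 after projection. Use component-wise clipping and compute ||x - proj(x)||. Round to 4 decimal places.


Project each component onto [-3, 5].
clip(8.7769) = 5.0, clip(-0.3093) = -0.3093, clip(-6.3464) = -3.0
Projection = [5.0, -0.3093, -3.0]
Squared diffs: [14.265, 0.0, 11.1984]
Distance = sqrt(25.4634) = 5.0461


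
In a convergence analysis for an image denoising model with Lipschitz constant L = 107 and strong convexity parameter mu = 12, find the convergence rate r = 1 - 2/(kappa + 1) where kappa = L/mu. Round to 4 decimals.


Step 1: Compute the condition number.
kappa = L/mu = 107/12 = 8.9167
Step 2: Compute the convergence rate.
r = 1 - 2/(kappa + 1) = 1 - 2*mu/(L + mu) = (L - mu)/(L + mu) = 95/119 = 0.7983


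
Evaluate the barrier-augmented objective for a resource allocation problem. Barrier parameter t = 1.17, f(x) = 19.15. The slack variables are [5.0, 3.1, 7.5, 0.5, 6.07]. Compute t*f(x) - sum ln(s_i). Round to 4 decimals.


Step 1: Compute log-barrier.
ln values: [1.6094, 1.1314, 2.0149, -0.6931, 1.8034]
phi = -(1.6094 + 1.1314 + 2.0149 - 0.6931 + 1.8034) = -5.866
Step 2: Compute augmented objective.
t*f(x) = 1.17*19.15 = 22.4055
Total = 22.4055 - 5.866 = 16.5395


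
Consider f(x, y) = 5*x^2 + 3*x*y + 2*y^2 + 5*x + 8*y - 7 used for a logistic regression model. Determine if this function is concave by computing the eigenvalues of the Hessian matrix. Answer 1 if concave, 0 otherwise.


The Hessian of f(x,y) = 5*x^2 + 3*x*y + 2*y^2 + 5*x + 8*y - 7 is:
H = [[10, 3], [3, 4]]
Trace = 10 + 4 = 14
Determinant = 10*4 - (3)^2 = 31
Discriminant = (14)^2 - 4*31 = 72.0
Eigenvalues: lambda_1 = 2.7574, lambda_2 = 11.2426
The function is not concave.

0


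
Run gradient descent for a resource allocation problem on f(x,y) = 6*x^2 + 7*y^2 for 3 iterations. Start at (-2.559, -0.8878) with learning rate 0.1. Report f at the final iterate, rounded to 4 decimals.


Gradient descent on f(x,y) = 6*x^2 + 7*y^2.
Starting point: (-2.559, -0.8878), alpha = 0.1
Step 1: grad_x = 2*6*-2.559 = -30.708, grad_y = 2*7*-0.8878 = -12.4292
  x_1 = -2.559 - 0.1*-30.708 = 0.5118
  y_1 = -0.8878 - 0.1*-12.4292 = 0.3551
Step 2: grad_x = 2*6*0.5118 = 6.1416, grad_y = 2*7*0.3551 = 4.9717
  x_2 = 0.5118 - 0.1*6.1416 = -0.1024
  y_2 = 0.3551 - 0.1*4.9717 = -0.142
Step 3: grad_x = 2*6*-0.1024 = -1.2283, grad_y = 2*7*-0.142 = -1.9887
  x_3 = -0.1024 - 0.1*-1.2283 = 0.0205
  y_3 = -0.142 - 0.1*-1.9887 = 0.0568
f(0.0205, 0.0568) = 6*0.0205^2 + 7*0.0568^2 = 0.0251


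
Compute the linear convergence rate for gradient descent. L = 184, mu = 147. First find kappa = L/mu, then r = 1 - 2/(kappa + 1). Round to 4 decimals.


Step 1: Compute the condition number.
kappa = L/mu = 184/147 = 1.2517
Step 2: Compute the convergence rate.
r = 1 - 2/(kappa + 1) = 1 - 2*mu/(L + mu) = (L - mu)/(L + mu) = 37/331 = 0.1118


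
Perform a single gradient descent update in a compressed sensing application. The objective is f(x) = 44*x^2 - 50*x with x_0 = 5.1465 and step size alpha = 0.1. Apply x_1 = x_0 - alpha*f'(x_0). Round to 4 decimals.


We compute the gradient at x_0 and apply the update.
f'(x) = 88*x - 50
f'(5.1465) = 88*5.1465 - 50 = 402.892
x_1 = 5.1465 - 0.1*402.892 = -35.1427


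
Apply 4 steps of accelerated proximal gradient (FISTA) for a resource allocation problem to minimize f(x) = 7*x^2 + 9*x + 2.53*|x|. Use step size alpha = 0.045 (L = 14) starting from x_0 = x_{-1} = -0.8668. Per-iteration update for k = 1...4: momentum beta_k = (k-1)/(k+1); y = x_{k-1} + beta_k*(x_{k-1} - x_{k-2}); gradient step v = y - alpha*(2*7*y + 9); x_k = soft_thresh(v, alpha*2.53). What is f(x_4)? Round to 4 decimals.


FISTA on f(x) = 7*x^2 + 9*x + 2.53*|x|
L = 14, alpha = 0.045
Iteration 1: beta = 0.0, y = -0.8668 + 0.0*(-0.8668 + 0.8668) = -0.8668
  grad(y) = -3.1352, v = y - alpha*grad = -0.7257
  prox(v) = soft_thresh(-0.7257, 0.1139) = -0.6119
Iteration 2: beta = 0.3333, y = -0.6119 + 0.3333*(-0.6119 + 0.8668) = -0.5269
  grad(y) = 1.6236, v = y - alpha*grad = -0.5999
  prox(v) = soft_thresh(-0.5999, 0.1139) = -0.4861
Iteration 3: beta = 0.5, y = -0.4861 + 0.5*(-0.4861 + 0.6119) = -0.4232
  grad(y) = 3.075, v = y - alpha*grad = -0.5616
  prox(v) = soft_thresh(-0.5616, 0.1139) = -0.4477
Iteration 4: beta = 0.6, y = -0.4477 + 0.6*(-0.4477 + 0.4861) = -0.4247
  grad(y) = 3.0539, v = y - alpha*grad = -0.5621
  prox(v) = soft_thresh(-0.5621, 0.1139) = -0.4483
f(x_4) = 7*(-0.4483)^2 + 9*(-0.4483) + 2.53*|-0.4483| = -1.4937


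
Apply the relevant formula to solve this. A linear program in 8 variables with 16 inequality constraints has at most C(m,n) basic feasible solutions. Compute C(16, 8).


Each vertex corresponds to some choice of n active constraints out of m, so the number of vertices is at most C(m, n) = m! / (n!(m-n)!).
m = 16, n = 8
Numerator: 16 * 15 * 14 * 13 * 12 * 11 * 10 * 9
Denominator: 8! = 40320
C(16, 8) = 12870


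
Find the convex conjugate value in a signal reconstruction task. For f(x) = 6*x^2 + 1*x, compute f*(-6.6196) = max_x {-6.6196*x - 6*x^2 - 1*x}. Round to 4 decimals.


f*(y) = sup_x {y*x - a*x^2 - b*x} = sup_x {(y-b)*x - a*x^2}
FOC: (y - b) - 2a*x = 0 => x* = (y - b)/(2a)
x* = (-6.6196 - 1)/(2*6) = -0.635
f*(-6.6196) = (y-b)^2/(4a) = (-6.6196 - 1)^2/(4*6)
= 58.0583/24 = 2.4191


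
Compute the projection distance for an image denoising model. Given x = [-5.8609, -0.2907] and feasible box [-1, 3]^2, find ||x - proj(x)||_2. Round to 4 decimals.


Project each component onto [-1, 3].
clip(-5.8609) = -1.0, clip(-0.2907) = -0.2907
Projection = [-1.0, -0.2907]
Squared diffs: [23.6283, 0.0]
Distance = sqrt(23.6283) = 4.8609


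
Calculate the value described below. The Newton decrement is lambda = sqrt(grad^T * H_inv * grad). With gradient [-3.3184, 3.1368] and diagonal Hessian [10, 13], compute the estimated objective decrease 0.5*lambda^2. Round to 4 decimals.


Step 1: H is diagonal, so H^(-1) * g = [-0.3318, 0.2413].
Step 2: g^T H^(-1) g = sum_i g_i^2 / H_ii
  = (-3.3184)^2/10 + (3.1368)^2/13
  = 1.1012 + 0.7569 = 1.8581
Step 3: Objective decrease = 0.5 * g^T H^(-1) g = 0.929


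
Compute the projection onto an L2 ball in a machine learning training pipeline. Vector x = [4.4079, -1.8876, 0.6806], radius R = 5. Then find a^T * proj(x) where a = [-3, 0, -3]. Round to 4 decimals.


Step 1: Compute ||x|| (intermediates to 6 decimals).
||x|| = sqrt(4.4079^2 + (-1.8876)^2 + 0.6806^2) = 4.843122
Step 2: Project.
Since ||x|| <= R, proj = x (no scaling needed).
proj(x) = [4.4079, -1.8876, 0.6806]
Step 3: Dot product.
a^T * proj(x) = -3*4.4079 + 0*(-1.8876) - 3*0.6806 = -15.2655


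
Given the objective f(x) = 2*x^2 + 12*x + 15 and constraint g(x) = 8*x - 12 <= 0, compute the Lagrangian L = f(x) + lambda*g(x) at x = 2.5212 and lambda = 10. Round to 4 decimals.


Step 1: Evaluate f(x).
f(2.5212) = 2*2.5212^2 + 12*2.5212 + 15 = 57.9673
Step 2: Evaluate g(x).
g(2.5212) = 8*2.5212 - 12 = 8.1696
Step 3: Compute Lagrangian.
L = 57.9673 + 10*8.1696 = 139.6633


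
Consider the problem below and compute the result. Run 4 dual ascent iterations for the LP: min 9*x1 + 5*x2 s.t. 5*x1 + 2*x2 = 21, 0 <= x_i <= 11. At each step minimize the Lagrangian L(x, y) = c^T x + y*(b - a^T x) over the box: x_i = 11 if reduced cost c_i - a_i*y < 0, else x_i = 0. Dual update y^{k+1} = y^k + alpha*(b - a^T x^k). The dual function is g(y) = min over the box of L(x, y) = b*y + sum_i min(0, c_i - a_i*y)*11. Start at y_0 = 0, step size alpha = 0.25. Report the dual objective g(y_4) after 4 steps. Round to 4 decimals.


Dual ascent for LP: min 9*x1 + 5*x2, 5*x1 + 2*x2 = 21, 0 <= x_i <= 11
Step 1: y^k = 0.0, reduced costs: (9.0, 5.0)
  x^k = (0.0, 0.0), subgradient = b - a^T x = 21.0
  y^{k+1} = 0.0 + 0.25*21.0 = 5.25
Step 2: y^k = 5.25, reduced costs: (-17.25, -5.5)
  x^k = (11.0, 11.0), subgradient = b - a^T x = -56.0
  y^{k+1} = 5.25 + 0.25*-56.0 = -8.75
Step 3: y^k = -8.75, reduced costs: (52.75, 22.5)
  x^k = (0.0, 0.0), subgradient = b - a^T x = 21.0
  y^{k+1} = -8.75 + 0.25*21.0 = -3.5
Step 4: y^k = -3.5, reduced costs: (26.5, 12.0)
  x^k = (0.0, 0.0), subgradient = b - a^T x = 21.0
  y^{k+1} = -3.5 + 0.25*21.0 = 1.75
Dual objective at y_4 = 1.75: reduced costs (0.25, 1.5), box minimizer x = (0.0, 0.0)
g(y_4) = b*y + (c1 - a1*y)*x1 + (c2 - a2*y)*x2 = 21*1.75 + 0.25*0.0 + 1.5*0.0 = 36.75 + 0.0 + 0.0 = 36.75


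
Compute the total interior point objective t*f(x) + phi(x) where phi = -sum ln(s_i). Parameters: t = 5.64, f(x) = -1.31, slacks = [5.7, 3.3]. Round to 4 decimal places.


Step 1: Compute log-barrier.
ln values: [1.7405, 1.1939]
phi = -(1.7405 + 1.1939) = -2.9344
Step 2: Compute augmented objective.
t*f(x) = 5.64*-1.31 = -7.3884
Total = -7.3884 - 2.9344 = -10.3228


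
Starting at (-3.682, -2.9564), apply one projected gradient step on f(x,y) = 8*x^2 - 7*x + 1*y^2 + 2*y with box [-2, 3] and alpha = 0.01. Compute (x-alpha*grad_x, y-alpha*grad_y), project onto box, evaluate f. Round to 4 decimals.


Step 1: Compute gradient at (-3.682, -2.9564).
grad_x = 2*8*-3.682 - 7 = -65.912
grad_y = 2*1*-2.9564 + 2 = -3.9128
Step 2: Gradient step.
x_raw = -3.682 - 0.01*-65.912 = -3.0229
y_raw = -2.9564 - 0.01*-3.9128 = -2.9173
Step 3: Project onto [-2, 3].
x_proj = clip(-3.0229) = -2.0
y_proj = clip(-2.9173) = -2.0
Step 4: Evaluate f.
f(-2.0, -2.0) = 46.0


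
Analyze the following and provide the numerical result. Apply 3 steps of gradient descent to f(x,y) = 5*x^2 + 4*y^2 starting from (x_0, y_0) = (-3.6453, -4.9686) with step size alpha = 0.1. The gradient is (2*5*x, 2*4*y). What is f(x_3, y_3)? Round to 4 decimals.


Gradient descent on f(x,y) = 5*x^2 + 4*y^2.
Starting point: (-3.6453, -4.9686), alpha = 0.1
Step 1: grad_x = 2*5*-3.6453 = -36.453, grad_y = 2*4*-4.9686 = -39.7488
  x_1 = -3.6453 - 0.1*-36.453 = 0.0
  y_1 = -4.9686 - 0.1*-39.7488 = -0.9937
Step 2: grad_x = 2*5*0.0 = 0.0, grad_y = 2*4*-0.9937 = -7.9498
  x_2 = 0.0 - 0.1*0.0 = 0.0
  y_2 = -0.9937 - 0.1*-7.9498 = -0.1987
Step 3: grad_x = 2*5*0.0 = 0.0, grad_y = 2*4*-0.1987 = -1.59
  x_3 = 0.0 - 0.1*0.0 = 0.0
  y_3 = -0.1987 - 0.1*-1.59 = -0.0397
f(0.0, -0.0397) = 5*0.0^2 + 4*(-0.0397)^2 = 0.0063


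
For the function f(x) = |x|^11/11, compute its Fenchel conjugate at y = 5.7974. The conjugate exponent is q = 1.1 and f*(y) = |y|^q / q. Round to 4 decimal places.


The conjugate exponent q satisfies 1/p + 1/q = 1.
p = 11, so q = 11/(11 - 1) = 1.1
|y|^q = 5.7974^1.1 = 6.9112
f*(5.7974) = 6.9112 / 1.1 = 6.283


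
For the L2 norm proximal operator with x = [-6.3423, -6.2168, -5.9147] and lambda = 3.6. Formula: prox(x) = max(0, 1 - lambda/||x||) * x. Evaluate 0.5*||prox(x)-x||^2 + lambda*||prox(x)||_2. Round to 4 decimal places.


Step 1: Compute ||x||.
||x|| = 10.6704
Step 2: Compute scaling factor.
scale = max(0, 1 - 3.6/10.6704) = 0.6626
Step 3: prox(x) = [-4.2025, -4.1194, -3.9192]
||prox(x)|| = 7.0704
Step 4: Proximal objective.
0.5*||prox-x||^2 = 6.48
lambda*||prox|| = 25.4534
Total = 31.9334


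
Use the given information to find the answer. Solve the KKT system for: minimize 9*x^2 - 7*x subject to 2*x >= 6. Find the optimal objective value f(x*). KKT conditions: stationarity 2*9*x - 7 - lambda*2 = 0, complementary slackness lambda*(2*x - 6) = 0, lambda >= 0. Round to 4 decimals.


Step 1: Try lambda = 0 (constraint inactive).
x_unc = 7/(2*9) = 0.3889
Check: 2*0.3889 = 0.7778 < 6 -- violated!
Step 2: Constraint must be active: 2*x = 6
x* = 6/2 = 3.0
lambda = (2*9*3.0 - 7)/2 = 23.5
Step 3: Compute optimal value.
f(x*) = 9*3.0^2 - 7*3.0 = 60.0


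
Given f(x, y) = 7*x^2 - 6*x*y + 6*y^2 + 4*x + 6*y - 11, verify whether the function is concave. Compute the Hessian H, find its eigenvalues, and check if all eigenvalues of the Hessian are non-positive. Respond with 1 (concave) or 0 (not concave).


The Hessian of f(x,y) = 7*x^2 - 6*x*y + 6*y^2 + 4*x + 6*y - 11 is:
H = [[14, -6], [-6, 12]]
Trace = 14 + 12 = 26
Determinant = 14*12 - (-6)^2 = 132
Discriminant = (26)^2 - 4*132 = 148.0
Eigenvalues: lambda_1 = 6.9172, lambda_2 = 19.0828
The function is not concave.

0


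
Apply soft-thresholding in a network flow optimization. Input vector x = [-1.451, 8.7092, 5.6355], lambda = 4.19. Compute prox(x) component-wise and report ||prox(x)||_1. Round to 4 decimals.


Soft-thresholding with lambda = 4.19:
prox(-1.451) = sign(-1.451)*max(|-1.451| - 4.19, 0) = 0.0
prox(8.7092) = sign(8.7092)*max(|8.7092| - 4.19, 0) = 4.5192
prox(5.6355) = sign(5.6355)*max(|5.6355| - 4.19, 0) = 1.4455
prox(x) = [0.0, 4.5192, 1.4455]
||prox(x)||_1 = 0.0 + 4.5192 + 1.4455 = 5.9647


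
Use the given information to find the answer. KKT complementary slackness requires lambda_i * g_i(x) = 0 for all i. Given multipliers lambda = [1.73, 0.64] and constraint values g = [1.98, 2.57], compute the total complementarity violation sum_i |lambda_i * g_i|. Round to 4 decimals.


KKT complementary slackness check:
lambda_1 * g_1 = 1.73 * 1.98 = 3.4254
lambda_2 * g_2 = 0.64 * 2.57 = 1.6448
Total violation = 3.4254 + 1.6448 = 5.0702


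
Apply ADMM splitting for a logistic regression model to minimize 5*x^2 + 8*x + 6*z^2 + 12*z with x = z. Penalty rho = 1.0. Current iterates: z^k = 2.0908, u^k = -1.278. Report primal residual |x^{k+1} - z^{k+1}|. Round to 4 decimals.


ADMM iteration with rho = 1.0, z^k = 2.0908, u^k = -1.278
Step 1: x-update.
Minimize 5*x^2 + 8*x + (1.0/2)*(x - 2.0908 - 1.278)^2
FOC: (2*5 + 1.0)*x = -8 + 1.0*(2.0908 + 1.278)
x^{k+1} = -0.421
Step 2: z-update.
Minimize 6*z^2 + 12*z + (1.0/2)*(-0.421 - z - 1.278)^2
FOC: (2*6 + 1.0)*z = -12 + 1.0*(-0.421 - 1.278)
z^{k+1} = -1.0538
Step 3: u-update.
u^{k+1} = -1.278 - 0.421 + 1.0538 = -0.6452
Step 4: Primal residual = |-0.421 + 1.0538| = 0.6328


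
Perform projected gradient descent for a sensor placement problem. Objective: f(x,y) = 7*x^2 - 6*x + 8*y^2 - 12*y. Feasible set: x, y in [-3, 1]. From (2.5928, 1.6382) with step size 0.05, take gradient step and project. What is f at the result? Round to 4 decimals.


Step 1: Compute gradient at (2.5928, 1.6382).
grad_x = 2*7*2.5928 - 6 = 30.2992
grad_y = 2*8*1.6382 - 12 = 14.2112
Step 2: Gradient step.
x_raw = 2.5928 - 0.05*30.2992 = 1.0778
y_raw = 1.6382 - 0.05*14.2112 = 0.9276
Step 3: Project onto [-3, 1].
x_proj = clip(1.0778) = 1.0
y_proj = clip(0.9276) = 0.9276
Step 4: Evaluate f.
f(1.0, 0.9276) = -3.2476


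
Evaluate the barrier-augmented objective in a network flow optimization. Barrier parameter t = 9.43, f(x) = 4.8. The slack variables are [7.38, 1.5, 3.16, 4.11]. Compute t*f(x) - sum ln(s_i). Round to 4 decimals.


Step 1: Compute log-barrier.
ln values: [1.9988, 0.4055, 1.1506, 1.4134]
phi = -(1.9988 + 0.4055 + 1.1506 + 1.4134) = -4.9682
Step 2: Compute augmented objective.
t*f(x) = 9.43*4.8 = 45.264
Total = 45.264 - 4.9682 = 40.2958


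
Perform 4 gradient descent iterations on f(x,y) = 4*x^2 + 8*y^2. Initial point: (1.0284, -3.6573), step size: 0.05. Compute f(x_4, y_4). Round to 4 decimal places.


Gradient descent on f(x,y) = 4*x^2 + 8*y^2.
Starting point: (1.0284, -3.6573), alpha = 0.05
Step 1: grad_x = 2*4*1.0284 = 8.2272, grad_y = 2*8*-3.6573 = -58.5168
  x_1 = 1.0284 - 0.05*8.2272 = 0.617
  y_1 = -3.6573 - 0.05*-58.5168 = -0.7315
Step 2: grad_x = 2*4*0.617 = 4.9363, grad_y = 2*8*-0.7315 = -11.7034
  x_2 = 0.617 - 0.05*4.9363 = 0.3702
  y_2 = -0.7315 - 0.05*-11.7034 = -0.1463
Step 3: grad_x = 2*4*0.3702 = 2.9618, grad_y = 2*8*-0.1463 = -2.3407
  x_3 = 0.3702 - 0.05*2.9618 = 0.2221
  y_3 = -0.1463 - 0.05*-2.3407 = -0.0293
Step 4: grad_x = 2*4*0.2221 = 1.7771, grad_y = 2*8*-0.0293 = -0.4681
  x_4 = 0.2221 - 0.05*1.7771 = 0.1333
  y_4 = -0.0293 - 0.05*-0.4681 = -0.0059
f(0.1333, -0.0059) = 4*0.1333^2 + 8*(-0.0059)^2 = 0.0713


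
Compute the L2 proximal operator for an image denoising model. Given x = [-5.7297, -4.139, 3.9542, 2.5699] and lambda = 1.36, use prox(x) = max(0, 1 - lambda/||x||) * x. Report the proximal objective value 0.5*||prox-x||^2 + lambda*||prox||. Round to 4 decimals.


Step 1: Compute ||x||.
||x|| = 8.4971
Step 2: Compute scaling factor.
scale = max(0, 1 - 1.36/8.4971) = 0.8399
Step 3: prox(x) = [-4.8126, -3.4765, 3.3213, 2.1586]
||prox(x)|| = 7.1371
Step 4: Proximal objective.
0.5*||prox-x||^2 = 0.9248
lambda*||prox|| = 9.7065
Total = 10.6313


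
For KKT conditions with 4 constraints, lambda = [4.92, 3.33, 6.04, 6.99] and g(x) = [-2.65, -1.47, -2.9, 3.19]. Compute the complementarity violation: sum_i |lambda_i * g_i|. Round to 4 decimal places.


KKT complementary slackness check:
lambda_1 * g_1 = 4.92 * -2.65 = -13.038
lambda_2 * g_2 = 3.33 * -1.47 = -4.8951
lambda_3 * g_3 = 6.04 * -2.9 = -17.516
lambda_4 * g_4 = 6.99 * 3.19 = 22.2981
Total violation = 13.038 + 4.8951 + 17.516 + 22.2981 = 57.7472


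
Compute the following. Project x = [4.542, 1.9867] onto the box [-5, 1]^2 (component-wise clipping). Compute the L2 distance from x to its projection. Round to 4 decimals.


Project each component onto [-5, 1].
clip(4.542) = 1.0, clip(1.9867) = 1.0
Projection = [1.0, 1.0]
Squared diffs: [12.5458, 0.9736]
Distance = sqrt(13.5194) = 3.6769


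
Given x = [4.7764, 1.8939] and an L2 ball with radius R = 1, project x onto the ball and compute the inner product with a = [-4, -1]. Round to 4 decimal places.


Step 1: Compute ||x|| (intermediates to 6 decimals).
||x|| = sqrt(4.7764^2 + 1.8939^2) = 5.138176
Step 2: Project.
Since ||x|| > R, scale = R/||x|| = 1/5.138176 = 0.194622, proj(x) = scale * x
proj(x) = [0.929593, 0.368595]
Step 3: Dot product.
a^T * proj(x) = -4*0.929593 - 1*0.368595 = -4.087


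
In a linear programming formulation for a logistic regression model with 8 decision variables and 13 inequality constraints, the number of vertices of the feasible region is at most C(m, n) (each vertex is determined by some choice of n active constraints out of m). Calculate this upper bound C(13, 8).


Each vertex corresponds to some choice of n active constraints out of m, so the number of vertices is at most C(m, n) = m! / (n!(m-n)!).
m = 13, n = 8
Numerator: 13 * 12 * 11 * 10 * 9 * 8 * 7 * 6
Denominator: 8! = 40320
C(13, 8) = 1287


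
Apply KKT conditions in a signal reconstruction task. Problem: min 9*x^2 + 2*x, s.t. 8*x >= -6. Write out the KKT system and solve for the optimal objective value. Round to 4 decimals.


Step 1: Try lambda = 0 (constraint inactive).
Stationarity: 2*9*x + 2 = 0
x* = -2/(2*9) = -1/9 = -0.1111 (rounded; the exact value -1/9 is used below)
Check constraint: 8*-0.1111 = -0.8888 >= -6 -- satisfied.
Step 2: Compute optimal value.
f(x*) = 9*(-1/9)^2 + 2*(-1/9) = -0.1111


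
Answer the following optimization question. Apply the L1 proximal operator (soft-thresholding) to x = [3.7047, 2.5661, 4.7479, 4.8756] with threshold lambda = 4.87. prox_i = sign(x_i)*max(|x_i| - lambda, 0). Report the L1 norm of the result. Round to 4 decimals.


Soft-thresholding with lambda = 4.87:
prox(3.7047) = sign(3.7047)*max(|3.7047| - 4.87, 0) = 0.0
prox(2.5661) = sign(2.5661)*max(|2.5661| - 4.87, 0) = 0.0
prox(4.7479) = sign(4.7479)*max(|4.7479| - 4.87, 0) = 0.0
prox(4.8756) = sign(4.8756)*max(|4.8756| - 4.87, 0) = 0.0056
prox(x) = [0.0, 0.0, 0.0, 0.0056]
||prox(x)||_1 = 0.0 + 0.0 + 0.0 + 0.0056 = 0.0056


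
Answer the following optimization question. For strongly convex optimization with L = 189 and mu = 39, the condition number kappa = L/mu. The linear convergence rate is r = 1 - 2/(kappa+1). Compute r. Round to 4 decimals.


Step 1: Compute the condition number.
kappa = L/mu = 189/39 = 4.8462
Step 2: Compute the convergence rate.
r = 1 - 2/(kappa + 1) = 1 - 2*mu/(L + mu) = (L - mu)/(L + mu) = 150/228 = 0.6579


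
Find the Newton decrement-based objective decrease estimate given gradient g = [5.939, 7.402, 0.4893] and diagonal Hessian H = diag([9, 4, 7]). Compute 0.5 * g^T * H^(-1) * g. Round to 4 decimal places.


Step 1: H is diagonal, so H^(-1) * g = [0.6599, 1.8505, 0.0699].
Step 2: g^T H^(-1) g = sum_i g_i^2 / H_ii
  = (5.939)^2/9 + (7.402)^2/4 + (0.4893)^2/7
  = 3.9191 + 13.6974 + 0.0342 = 17.6507
Step 3: Objective decrease = 0.5 * g^T H^(-1) g = 8.8253


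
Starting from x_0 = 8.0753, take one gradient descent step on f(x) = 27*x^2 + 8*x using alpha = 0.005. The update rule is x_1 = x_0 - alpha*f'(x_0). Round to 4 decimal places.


We compute the gradient at x_0 and apply the update.
f'(x) = 54*x + 8
f'(8.0753) = 54*8.0753 + 8 = 444.0662
x_1 = 8.0753 - 0.005*444.0662 = 5.855


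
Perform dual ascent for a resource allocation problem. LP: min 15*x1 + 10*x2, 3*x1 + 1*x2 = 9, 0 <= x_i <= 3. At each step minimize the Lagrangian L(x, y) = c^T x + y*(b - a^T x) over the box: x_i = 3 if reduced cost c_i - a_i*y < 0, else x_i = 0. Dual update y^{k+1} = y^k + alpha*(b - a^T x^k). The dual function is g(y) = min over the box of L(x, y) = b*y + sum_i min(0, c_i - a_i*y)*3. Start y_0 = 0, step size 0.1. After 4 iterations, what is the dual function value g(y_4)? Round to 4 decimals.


Dual ascent for LP: min 15*x1 + 10*x2, 3*x1 + 1*x2 = 9, 0 <= x_i <= 3
Step 1: y^k = 0.0, reduced costs: (15.0, 10.0)
  x^k = (0.0, 0.0), subgradient = b - a^T x = 9.0
  y^{k+1} = 0.0 + 0.1*9.0 = 0.9
Step 2: y^k = 0.9, reduced costs: (12.3, 9.1)
  x^k = (0.0, 0.0), subgradient = b - a^T x = 9.0
  y^{k+1} = 0.9 + 0.1*9.0 = 1.8
Step 3: y^k = 1.8, reduced costs: (9.6, 8.2)
  x^k = (0.0, 0.0), subgradient = b - a^T x = 9.0
  y^{k+1} = 1.8 + 0.1*9.0 = 2.7
Step 4: y^k = 2.7, reduced costs: (6.9, 7.3)
  x^k = (0.0, 0.0), subgradient = b - a^T x = 9.0
  y^{k+1} = 2.7 + 0.1*9.0 = 3.6
Dual objective at y_4 = 3.6: reduced costs (4.2, 6.4), box minimizer x = (0.0, 0.0)
g(y_4) = b*y + (c1 - a1*y)*x1 + (c2 - a2*y)*x2 = 9*3.6 + 4.2*0.0 + 6.4*0.0 = 32.4 + 0.0 + 0.0 = 32.4


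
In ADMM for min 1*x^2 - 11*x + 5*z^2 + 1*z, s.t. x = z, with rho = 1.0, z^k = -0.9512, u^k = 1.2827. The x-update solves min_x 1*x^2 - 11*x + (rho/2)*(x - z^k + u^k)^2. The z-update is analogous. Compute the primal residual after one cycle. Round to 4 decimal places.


ADMM iteration with rho = 1.0, z^k = -0.9512, u^k = 1.2827
Step 1: x-update.
Minimize 1*x^2 - 11*x + (1.0/2)*(x + 0.9512 + 1.2827)^2
FOC: (2*1 + 1.0)*x = 11 + 1.0*(-0.9512 - 1.2827)
x^{k+1} = 2.922
Step 2: z-update.
Minimize 5*z^2 + 1*z + (1.0/2)*(2.922 - z + 1.2827)^2
FOC: (2*5 + 1.0)*z = -1 + 1.0*(2.922 + 1.2827)
z^{k+1} = 0.2913
Step 3: u-update.
u^{k+1} = 1.2827 + 2.922 - 0.2913 = 3.9134
Step 4: Primal residual = |2.922 - 0.2913| = 2.6307


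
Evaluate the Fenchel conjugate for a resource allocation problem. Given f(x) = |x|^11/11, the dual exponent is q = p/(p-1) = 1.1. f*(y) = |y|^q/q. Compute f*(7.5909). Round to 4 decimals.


The conjugate exponent q satisfies 1/p + 1/q = 1.
p = 11, so q = 11/(11 - 1) = 1.1
|y|^q = 7.5909^1.1 = 9.2966
f*(7.5909) = 9.2966 / 1.1 = 8.4514


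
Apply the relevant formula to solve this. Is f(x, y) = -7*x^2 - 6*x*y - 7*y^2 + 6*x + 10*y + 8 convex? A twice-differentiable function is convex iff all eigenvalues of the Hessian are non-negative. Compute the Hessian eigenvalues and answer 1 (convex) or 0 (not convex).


The Hessian of f(x,y) = -7*x^2 - 6*x*y - 7*y^2 + 6*x + 10*y + 8 is:
H = [[-14, -6], [-6, -14]]
Trace = -14 - 14 = -28
Determinant = -14*-14 - (-6)^2 = 160
Discriminant = (-28)^2 - 4*160 = 144.0
Eigenvalues: lambda_1 = -20.0, lambda_2 = -8.0
The function is not convex.

0


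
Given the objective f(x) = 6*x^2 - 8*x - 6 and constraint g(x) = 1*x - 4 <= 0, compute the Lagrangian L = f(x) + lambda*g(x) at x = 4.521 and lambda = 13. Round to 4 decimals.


Step 1: Evaluate f(x).
f(4.521) = 6*4.521^2 - 8*4.521 - 6 = 80.4686
Step 2: Evaluate g(x).
g(4.521) = 1*4.521 - 4 = 0.521
Step 3: Compute Lagrangian.
L = 80.4686 + 13*0.521 = 87.2416


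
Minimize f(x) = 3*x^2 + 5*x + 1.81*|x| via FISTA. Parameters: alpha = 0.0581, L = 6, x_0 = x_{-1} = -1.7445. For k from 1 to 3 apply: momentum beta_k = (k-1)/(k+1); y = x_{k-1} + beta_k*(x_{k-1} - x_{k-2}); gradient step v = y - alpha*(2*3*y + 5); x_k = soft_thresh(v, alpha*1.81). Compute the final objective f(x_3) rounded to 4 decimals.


FISTA on f(x) = 3*x^2 + 5*x + 1.81*|x|
L = 6, alpha = 0.0581
Iteration 1: beta = 0.0, y = -1.7445 + 0.0*(-1.7445 + 1.7445) = -1.7445
  grad(y) = -5.467, v = y - alpha*grad = -1.4269
  prox(v) = soft_thresh(-1.4269, 0.1052) = -1.3217
Iteration 2: beta = 0.3333, y = -1.3217 + 0.3333*(-1.3217 + 1.7445) = -1.1808
  grad(y) = -2.0847, v = y - alpha*grad = -1.0597
  prox(v) = soft_thresh(-1.0597, 0.1052) = -0.9545
Iteration 3: beta = 0.5, y = -0.9545 + 0.5*(-0.9545 + 1.3217) = -0.7709
  grad(y) = 0.3747, v = y - alpha*grad = -0.7927
  prox(v) = soft_thresh(-0.7927, 0.1052) = -0.6875
f(x_3) = 3*(-0.6875)^2 + 5*(-0.6875) + 1.81*|-0.6875| = -0.7752
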